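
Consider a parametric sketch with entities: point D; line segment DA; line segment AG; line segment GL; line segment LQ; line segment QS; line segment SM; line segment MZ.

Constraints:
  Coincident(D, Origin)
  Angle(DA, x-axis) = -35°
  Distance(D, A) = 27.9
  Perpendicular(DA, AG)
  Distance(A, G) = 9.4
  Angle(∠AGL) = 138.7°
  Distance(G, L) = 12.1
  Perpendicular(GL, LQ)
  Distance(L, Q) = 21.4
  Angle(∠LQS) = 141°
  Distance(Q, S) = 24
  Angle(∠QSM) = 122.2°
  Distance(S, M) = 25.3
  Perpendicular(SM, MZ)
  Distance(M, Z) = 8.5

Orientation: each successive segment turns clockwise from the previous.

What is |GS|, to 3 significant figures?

40.2

D is at the origin; DA runs at -35.0° with length 27.9, so A = (22.9, -16.0). DA is perpendicular to AG, so AG runs at -125°; with |AG| = 9.4, G = (17.5, -23.7). ∠AGL = 138.7° gives GL at -166° from the x-axis; with |GL| = 12.1, L = (5.71, -26.6). The perpendicularity gives LQ at right angles to GL, so LQ runs at 104°; with |LQ| = 21.4, Q = (0.639, -5.78). ∠LQS = 141.0° gives QS at 64.7° from the x-axis; with |QS| = 24.0, S = (10.9, 15.9). Then |GS| = |S − G| = 40.2.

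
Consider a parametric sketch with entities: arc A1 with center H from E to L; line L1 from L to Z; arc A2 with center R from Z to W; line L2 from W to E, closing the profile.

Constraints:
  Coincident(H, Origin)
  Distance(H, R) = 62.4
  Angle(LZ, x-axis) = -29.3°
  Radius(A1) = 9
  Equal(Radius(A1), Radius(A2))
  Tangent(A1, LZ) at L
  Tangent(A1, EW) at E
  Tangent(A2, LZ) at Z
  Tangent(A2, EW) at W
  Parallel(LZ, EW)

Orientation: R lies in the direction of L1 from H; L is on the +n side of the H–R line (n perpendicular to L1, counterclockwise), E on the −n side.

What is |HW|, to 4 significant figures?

63.05

The slot axis is L1's direction at -29.3°, so u = (cos -29.3°, sin -29.3°) = (0.8721, -0.4894) and n = (−sin -29.3°, cos -29.3°) = (0.4894, 0.8721). H is at the origin and R lies 62.4 along u from H, so R = 62.4·u = (54.42, -30.54). Tangency of A1 to both parallel lines with radius 9.0 puts L and E at H ± 9.0·n: L = (4.404, 7.849), E = (-4.404, -7.849). Equal radii place Z and W the same way about R: Z = R + 9.0·n = (58.82, -22.69), W = R − 9.0·n = (50.01, -38.39). Then |HW| = |W − H| = 63.05.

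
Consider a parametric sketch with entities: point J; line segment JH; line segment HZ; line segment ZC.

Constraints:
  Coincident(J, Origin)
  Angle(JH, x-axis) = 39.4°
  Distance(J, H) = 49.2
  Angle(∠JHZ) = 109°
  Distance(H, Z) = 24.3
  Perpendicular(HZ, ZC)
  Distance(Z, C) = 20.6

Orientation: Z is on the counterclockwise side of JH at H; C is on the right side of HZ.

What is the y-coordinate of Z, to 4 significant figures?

54.00

J is at the origin; JH runs at 39.4° with length 49.2, so H = 49.2·(cos 39.4°, sin 39.4°) = (38.02, 31.23). ∠JHZ = 109.0°, so HZ runs at 39.4° + (180° − 109.0°) = 110.4° from the x-axis; with |HZ| = 24.3, Z = H + 24.3·(cos 110.4°, sin 110.4°) = (29.55, 54.00). So Z.y = 54.00.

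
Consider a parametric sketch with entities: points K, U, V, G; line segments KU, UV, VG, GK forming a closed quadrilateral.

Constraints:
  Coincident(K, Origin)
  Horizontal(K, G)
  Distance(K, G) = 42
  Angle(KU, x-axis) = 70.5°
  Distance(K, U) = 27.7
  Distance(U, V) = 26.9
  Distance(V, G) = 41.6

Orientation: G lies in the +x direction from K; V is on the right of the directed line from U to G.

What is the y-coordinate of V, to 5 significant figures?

0.70534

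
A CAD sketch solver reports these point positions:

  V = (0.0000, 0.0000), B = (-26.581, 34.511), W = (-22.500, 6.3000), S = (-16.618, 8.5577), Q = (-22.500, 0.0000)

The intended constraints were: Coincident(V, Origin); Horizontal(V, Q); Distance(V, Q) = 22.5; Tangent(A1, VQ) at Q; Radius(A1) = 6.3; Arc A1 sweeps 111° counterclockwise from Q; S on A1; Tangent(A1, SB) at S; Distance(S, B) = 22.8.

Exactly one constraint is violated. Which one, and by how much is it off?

Distance(S, B) = 22.8 — off by 5.00.

V = (0.00, 0.00) ✓; V.y = 0.00, Q.y = 0.00 ✓; |VQ| = 22.50 ✓; ∠(WQ, QV) = 90.00° ✓; |WQ| = 6.300 ✓; bearing(W→S) − bearing(W→Q) = 111.0° ✓; |WS| = 6.300 ✓; ∠(WS, SB) = 90.00° ✓; |SB| = 27.80 ✗.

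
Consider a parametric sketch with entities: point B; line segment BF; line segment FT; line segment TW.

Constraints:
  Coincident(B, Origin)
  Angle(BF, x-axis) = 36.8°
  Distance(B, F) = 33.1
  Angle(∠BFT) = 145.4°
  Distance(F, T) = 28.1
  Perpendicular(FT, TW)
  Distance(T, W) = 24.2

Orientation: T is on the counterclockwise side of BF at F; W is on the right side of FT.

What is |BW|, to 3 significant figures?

70.1

B is at the origin; BF runs at 36.8° with length 33.1, so F = 33.1·(cos 36.8°, sin 36.8°) = (26.5, 19.8). ∠BFT = 145.4°, so FT runs at 36.8° + (180° − 145.4°) = 71.4° from the x-axis; with |FT| = 28.1, T = F + 28.1·(cos 71.4°, sin 71.4°) = (35.5, 46.5). FT ⟂ TW; with |TW| = 24.2 on the right of FT, W = T + 24.2·(0.948, -0.319) = (58.4, 38.7). Then |BW| = |W − B| = 70.1.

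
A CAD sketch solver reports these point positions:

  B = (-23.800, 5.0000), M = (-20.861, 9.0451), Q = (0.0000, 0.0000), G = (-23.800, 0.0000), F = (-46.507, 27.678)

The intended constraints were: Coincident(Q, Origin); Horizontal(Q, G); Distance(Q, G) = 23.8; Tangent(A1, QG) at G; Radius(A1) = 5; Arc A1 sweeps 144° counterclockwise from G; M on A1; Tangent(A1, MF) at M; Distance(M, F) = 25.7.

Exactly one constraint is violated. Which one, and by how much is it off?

Distance(M, F) = 25.7 — off by 6.00.

Q = (0.00, 0.00) ✓; Q.y = 0.00, G.y = 0.00 ✓; |QG| = 23.80 ✓; ∠(BG, GQ) = 90.00° ✓; |BG| = 5.000 ✓; bearing(B→M) − bearing(B→G) = 144.0° ✓; |BM| = 5.000 ✓; ∠(BM, MF) = 90.00° ✓; |MF| = 31.70 ✗.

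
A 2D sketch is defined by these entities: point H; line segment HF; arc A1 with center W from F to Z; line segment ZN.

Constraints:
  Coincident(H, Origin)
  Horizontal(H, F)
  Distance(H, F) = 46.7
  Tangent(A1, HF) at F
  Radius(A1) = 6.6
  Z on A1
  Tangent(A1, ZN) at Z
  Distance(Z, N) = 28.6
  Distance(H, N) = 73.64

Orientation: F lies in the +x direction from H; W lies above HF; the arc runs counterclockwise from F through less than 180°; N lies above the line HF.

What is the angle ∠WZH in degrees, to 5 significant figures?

39.471°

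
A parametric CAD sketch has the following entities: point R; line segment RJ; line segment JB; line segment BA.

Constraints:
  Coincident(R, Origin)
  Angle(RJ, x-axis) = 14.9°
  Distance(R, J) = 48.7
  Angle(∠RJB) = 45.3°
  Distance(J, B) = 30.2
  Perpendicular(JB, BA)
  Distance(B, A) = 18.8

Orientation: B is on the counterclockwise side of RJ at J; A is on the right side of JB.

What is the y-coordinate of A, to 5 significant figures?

44.020

R is at the origin; RJ runs at 14.9° with length 48.7, so J = 48.7·(cos 14.9°, sin 14.9°) = (47.063, 12.522). ∠RJB = 45.3°, so JB runs at 14.9° + (180° − 45.3°) = 149.60° from the x-axis; with |JB| = 30.2, B = J + 30.2·(cos 149.60°, sin 149.60°) = (21.015, 27.805). JB is perpendicular to BA; with |BA| = 18.8 on the right of JB, A = B + 18.8·(0.50603, 0.86251) = (30.528, 44.020). So A.y = 44.020.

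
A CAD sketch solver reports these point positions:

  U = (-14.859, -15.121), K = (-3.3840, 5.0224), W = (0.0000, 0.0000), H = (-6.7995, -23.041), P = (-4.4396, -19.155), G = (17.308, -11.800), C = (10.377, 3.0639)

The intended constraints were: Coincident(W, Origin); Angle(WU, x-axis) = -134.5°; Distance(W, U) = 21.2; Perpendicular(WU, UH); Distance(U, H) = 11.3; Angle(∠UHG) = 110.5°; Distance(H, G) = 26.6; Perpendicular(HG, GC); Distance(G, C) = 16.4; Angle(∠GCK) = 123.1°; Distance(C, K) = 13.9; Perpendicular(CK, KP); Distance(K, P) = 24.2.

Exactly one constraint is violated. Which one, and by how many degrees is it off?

Perpendicular(CK, KP) — off by 5.60°.

W = (0.00, 0.00) ✓; WU at -134.5° ✓; |WU| = 21.20 ✓; ∠(WU, UH) = 90.00° ✓; |UH| = 11.30 ✓; ∠UHG = 110.5° ✓; |HG| = 26.60 ✓; ∠(HG, GC) = 90.00° ✓; |GC| = 16.40 ✓; ∠GCK = 123.1° ✓; |CK| = 13.90 ✓; ∠(CK, KP) = 95.60° ✗; |KP| = 24.20 ✓.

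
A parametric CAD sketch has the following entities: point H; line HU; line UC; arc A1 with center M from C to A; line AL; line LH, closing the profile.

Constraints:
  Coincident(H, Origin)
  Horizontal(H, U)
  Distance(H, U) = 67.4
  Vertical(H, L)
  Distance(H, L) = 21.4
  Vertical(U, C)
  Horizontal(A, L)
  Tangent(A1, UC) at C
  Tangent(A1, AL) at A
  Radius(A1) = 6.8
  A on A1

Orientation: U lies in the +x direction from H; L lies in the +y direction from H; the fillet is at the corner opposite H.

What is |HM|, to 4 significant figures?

62.33

HL is vertical with |HL| = 21.4 and L on the +y side, so L = (0.000, 21.40). The virtual corner opposite H is at (67.40, 21.40). A1 meets UC tangentially, so MC is at right angles to UC and A1 meets AL tangentially, so MA is at right angles to AL, with radius 6.8, so the center M sits 6.8 in from both sides at M = (60.60, 14.60). Then |HM| = |M − H| = 62.33.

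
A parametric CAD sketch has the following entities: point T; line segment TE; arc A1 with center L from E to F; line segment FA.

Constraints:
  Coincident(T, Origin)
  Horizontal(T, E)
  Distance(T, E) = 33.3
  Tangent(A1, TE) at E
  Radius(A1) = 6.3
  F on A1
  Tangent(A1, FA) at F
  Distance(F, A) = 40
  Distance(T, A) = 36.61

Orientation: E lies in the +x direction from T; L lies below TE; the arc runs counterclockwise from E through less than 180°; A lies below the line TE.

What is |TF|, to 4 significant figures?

28.19

Checks: ∠(LE, ET) = 90.00° ✓; |LE| = 6.300 ✓; |LF| = 6.300 ✓; ∠(LF, FA) = 90.00° ✓; |FA| = 40.00 ✓; |TA| = 36.61 ✓.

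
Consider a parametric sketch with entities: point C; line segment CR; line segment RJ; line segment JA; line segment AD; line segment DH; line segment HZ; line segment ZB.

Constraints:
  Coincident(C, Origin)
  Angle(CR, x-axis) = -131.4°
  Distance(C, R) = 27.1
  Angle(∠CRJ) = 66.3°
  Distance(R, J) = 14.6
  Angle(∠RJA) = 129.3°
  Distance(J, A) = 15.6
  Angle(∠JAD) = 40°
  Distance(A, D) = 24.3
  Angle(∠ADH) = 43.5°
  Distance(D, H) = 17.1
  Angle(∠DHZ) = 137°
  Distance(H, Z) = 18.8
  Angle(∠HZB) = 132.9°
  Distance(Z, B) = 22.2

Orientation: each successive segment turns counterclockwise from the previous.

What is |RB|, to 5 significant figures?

49.802

∠DHZ = 137.0° gives HZ at -7.5000° from the x-axis; with |HZ| = 18.8, Z = (14.468, -28.958). ∠HZB = 132.9° gives ZB at 39.600° from the x-axis; with |ZB| = 22.2, B = (31.573, -14.807). Then |RB| = |B − R| = 49.802.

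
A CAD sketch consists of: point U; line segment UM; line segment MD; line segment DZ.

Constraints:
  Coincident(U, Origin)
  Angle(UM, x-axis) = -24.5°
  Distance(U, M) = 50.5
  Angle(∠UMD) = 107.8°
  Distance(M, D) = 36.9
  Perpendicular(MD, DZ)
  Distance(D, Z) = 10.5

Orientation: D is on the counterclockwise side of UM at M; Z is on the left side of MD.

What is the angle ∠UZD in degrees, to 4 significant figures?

125.7°

∠UMD = 107.8°, so MD runs at -24.5° + (180° − 107.8°) = 47.70° from the x-axis; with |MD| = 36.9, D = M + 36.9·(cos 47.70°, sin 47.70°) = (70.79, 6.350). MD is perpendicular to DZ; with |DZ| = 10.5 on the left of MD, Z = D + 10.5·(-0.7396, 0.6730) = (63.02, 13.42). Then cos ∠UZD = ZU·ZD / (|ZU||ZD|), giving 125.7°.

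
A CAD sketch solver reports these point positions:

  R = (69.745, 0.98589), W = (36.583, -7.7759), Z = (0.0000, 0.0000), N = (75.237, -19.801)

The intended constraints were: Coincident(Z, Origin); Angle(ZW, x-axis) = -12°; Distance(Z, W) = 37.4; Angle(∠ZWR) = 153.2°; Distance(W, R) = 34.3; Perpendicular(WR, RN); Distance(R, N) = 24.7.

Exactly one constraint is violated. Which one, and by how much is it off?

Distance(R, N) = 24.7 — off by 3.20.

Z = (0.00, 0.00) ✓; ZW at -12.00° ✓; |ZW| = 37.40 ✓; ∠ZWR = 153.2° ✓; |WR| = 34.30 ✓; ∠(WR, RN) = 90.00° ✓; |RN| = 21.50 ✗.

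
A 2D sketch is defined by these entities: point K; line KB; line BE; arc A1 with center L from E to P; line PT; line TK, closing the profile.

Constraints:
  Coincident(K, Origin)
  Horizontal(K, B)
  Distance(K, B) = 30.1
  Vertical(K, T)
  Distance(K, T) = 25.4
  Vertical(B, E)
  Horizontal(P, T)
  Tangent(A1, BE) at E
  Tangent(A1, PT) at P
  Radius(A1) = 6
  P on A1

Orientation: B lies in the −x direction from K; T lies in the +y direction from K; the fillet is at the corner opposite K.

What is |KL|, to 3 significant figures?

30.9

K is at the origin; K and B share the same y with |KB| = 30.1 and B on the −x side, so B = (-30.1, 0.00). KT is vertical with |KT| = 25.4 and T on the +y side, so T = (0.00, 25.4). The virtual corner opposite K is at (-30.1, 25.4). Tangency of A1 to BE means the radius LE is perpendicular to BE and tangency of A1 to PT means the radius LP is perpendicular to PT, with radius 6.0, so the center L sits 6.0 in from both sides at L = (-24.1, 19.4). Then |KL| = |L − K| = 30.9.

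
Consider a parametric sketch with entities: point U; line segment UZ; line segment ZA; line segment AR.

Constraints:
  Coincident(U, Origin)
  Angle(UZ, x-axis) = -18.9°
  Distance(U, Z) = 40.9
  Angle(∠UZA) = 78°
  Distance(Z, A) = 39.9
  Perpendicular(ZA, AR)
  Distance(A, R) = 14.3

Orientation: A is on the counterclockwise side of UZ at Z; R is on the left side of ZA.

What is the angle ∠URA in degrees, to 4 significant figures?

129.3°

U is at the origin; UZ runs at -18.9° with length 40.9, so Z = 40.9·(cos -18.9°, sin -18.9°) = (38.69, -13.25). ∠UZA = 78.0°, so ZA runs at -18.9° + (180° − 78.0°) = 83.10° from the x-axis; with |ZA| = 39.9, A = Z + 39.9·(cos 83.10°, sin 83.10°) = (43.49, 26.36). The perpendicularity gives AR at right angles to ZA; with |AR| = 14.3 on the left of ZA, R = A + 14.3·(-0.9928, 0.1201) = (29.29, 28.08). Then cos ∠URA = RU·RA / (|RU||RA|), giving 129.3°.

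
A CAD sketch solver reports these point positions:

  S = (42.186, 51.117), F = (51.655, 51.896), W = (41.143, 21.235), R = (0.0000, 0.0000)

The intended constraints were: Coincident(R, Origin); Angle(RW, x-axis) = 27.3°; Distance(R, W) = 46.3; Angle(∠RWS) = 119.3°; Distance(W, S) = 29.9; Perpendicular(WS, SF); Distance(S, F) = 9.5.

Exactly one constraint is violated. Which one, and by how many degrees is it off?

Perpendicular(WS, SF) — off by 6.70°.

R = (0.00, 0.00) ✓; RW at 27.30° ✓; |RW| = 46.30 ✓; ∠RWS = 119.3° ✓; |WS| = 29.90 ✓; ∠(WS, SF) = 83.30° ✗; |SF| = 9.501 ✓.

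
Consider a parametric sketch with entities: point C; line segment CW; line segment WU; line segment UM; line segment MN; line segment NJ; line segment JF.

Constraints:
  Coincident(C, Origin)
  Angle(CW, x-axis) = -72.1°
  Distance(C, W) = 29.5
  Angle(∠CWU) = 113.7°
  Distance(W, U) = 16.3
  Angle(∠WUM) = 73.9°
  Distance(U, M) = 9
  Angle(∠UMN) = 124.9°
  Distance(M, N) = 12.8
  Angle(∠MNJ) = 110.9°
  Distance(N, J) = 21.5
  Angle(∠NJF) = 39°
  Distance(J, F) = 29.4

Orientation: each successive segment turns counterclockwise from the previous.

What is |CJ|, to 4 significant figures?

30.78

∠UMN = 124.9° gives MN at 155.4° from the x-axis; with |MN| = 12.8, N = (12.04, -15.54). ∠MNJ = 110.9° gives NJ at -135.5° from the x-axis; with |NJ| = 21.5, J = (-3.299, -30.61). Then |CJ| = |J − C| = 30.78.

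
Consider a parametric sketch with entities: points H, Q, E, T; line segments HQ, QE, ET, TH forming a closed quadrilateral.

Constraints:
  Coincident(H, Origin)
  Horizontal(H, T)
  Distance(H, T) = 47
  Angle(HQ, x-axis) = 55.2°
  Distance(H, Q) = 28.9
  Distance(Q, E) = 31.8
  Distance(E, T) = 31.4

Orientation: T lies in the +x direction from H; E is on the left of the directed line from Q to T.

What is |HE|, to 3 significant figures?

56.8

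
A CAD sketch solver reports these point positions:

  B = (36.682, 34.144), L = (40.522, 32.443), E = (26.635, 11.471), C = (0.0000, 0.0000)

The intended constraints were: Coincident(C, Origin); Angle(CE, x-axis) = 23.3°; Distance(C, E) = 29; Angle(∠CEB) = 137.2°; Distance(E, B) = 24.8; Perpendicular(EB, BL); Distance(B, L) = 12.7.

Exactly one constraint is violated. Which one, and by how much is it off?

Distance(B, L) = 12.7 — off by 8.50.

C = (0.00, 0.00) ✓; CE at 23.30° ✓; |CE| = 29.00 ✓; ∠CEB = 137.2° ✓; |EB| = 24.80 ✓; ∠(EB, BL) = 89.99° ✓; |BL| = 4.200 ✗.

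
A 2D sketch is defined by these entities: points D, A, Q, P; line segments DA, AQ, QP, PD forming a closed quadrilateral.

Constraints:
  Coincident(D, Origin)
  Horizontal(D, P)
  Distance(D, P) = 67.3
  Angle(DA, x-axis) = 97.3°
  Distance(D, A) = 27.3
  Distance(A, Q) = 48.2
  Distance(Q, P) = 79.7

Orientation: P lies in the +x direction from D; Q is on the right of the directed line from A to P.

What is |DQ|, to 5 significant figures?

22.863

D is at the origin; DP is horizontal with |DP| = 67.3 and P in +x, so P = (67.3, 0). DA runs at 97.3° with |DA| = 27.3, so A = (-3.4689, 27.079). Q is determined by |AQ| = 48.2 and |QP| = 79.7 together: it lies at the intersection of circle(A, 48.2) and circle(P, 79.7). With |AP| = 75.773, the foot of the radical line on AP is 11.301 from A and the perpendicular offset is √(48.2² − 11.301²) = 46.856. Taking the right-of-AP solution: Q = (-9.6590, -20.722).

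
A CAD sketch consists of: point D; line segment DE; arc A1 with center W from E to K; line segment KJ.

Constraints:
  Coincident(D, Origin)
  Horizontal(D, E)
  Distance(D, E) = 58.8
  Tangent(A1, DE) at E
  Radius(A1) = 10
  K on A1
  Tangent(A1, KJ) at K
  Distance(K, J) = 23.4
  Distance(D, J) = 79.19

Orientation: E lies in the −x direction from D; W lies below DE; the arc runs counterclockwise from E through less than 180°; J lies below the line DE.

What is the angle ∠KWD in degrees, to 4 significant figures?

160.2°

D is at the origin; D and E share the same y with |DE| = 58.8 and E on the −x side, so E = (-58.80, 0.000). A1 meets DE tangentially, so WE is at right angles to DE, so W = E + (0, -10) = (-58.80, -10.00). Since WK ⟂ KJ (tangency), |WJ| = √(10.0² + 23.4²) = 25.45 regardless of where K sits on A1. So J lies on both circle(D, 79.19) and circle(W, 25.45); the below-DE intersection is J = (-72.75, -31.28). K is the foot of the tangent from J: K = (-68.65, -8.246).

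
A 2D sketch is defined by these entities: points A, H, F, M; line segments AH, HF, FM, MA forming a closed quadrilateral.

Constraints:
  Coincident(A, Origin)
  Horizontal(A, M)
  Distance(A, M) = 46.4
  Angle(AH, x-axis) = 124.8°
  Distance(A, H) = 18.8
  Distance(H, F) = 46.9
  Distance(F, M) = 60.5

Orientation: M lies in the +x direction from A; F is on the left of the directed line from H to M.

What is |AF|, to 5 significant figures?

55.791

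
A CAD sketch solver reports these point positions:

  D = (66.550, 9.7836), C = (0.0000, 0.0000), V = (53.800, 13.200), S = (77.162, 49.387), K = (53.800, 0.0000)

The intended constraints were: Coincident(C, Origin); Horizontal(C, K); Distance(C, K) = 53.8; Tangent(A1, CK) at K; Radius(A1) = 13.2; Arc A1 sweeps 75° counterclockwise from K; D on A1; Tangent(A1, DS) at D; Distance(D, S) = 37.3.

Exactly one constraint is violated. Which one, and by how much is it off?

Distance(D, S) = 37.3 — off by 3.70.

C = (0.00, 0.00) ✓; C.y = 0.00, K.y = 0.00 ✓; |CK| = 53.80 ✓; ∠(VK, KC) = 90.00° ✓; |VK| = 13.20 ✓; bearing(V→D) − bearing(V→K) = 75.00° ✓; |VD| = 13.20 ✓; ∠(VD, DS) = 90.00° ✓; |DS| = 41.00 ✗.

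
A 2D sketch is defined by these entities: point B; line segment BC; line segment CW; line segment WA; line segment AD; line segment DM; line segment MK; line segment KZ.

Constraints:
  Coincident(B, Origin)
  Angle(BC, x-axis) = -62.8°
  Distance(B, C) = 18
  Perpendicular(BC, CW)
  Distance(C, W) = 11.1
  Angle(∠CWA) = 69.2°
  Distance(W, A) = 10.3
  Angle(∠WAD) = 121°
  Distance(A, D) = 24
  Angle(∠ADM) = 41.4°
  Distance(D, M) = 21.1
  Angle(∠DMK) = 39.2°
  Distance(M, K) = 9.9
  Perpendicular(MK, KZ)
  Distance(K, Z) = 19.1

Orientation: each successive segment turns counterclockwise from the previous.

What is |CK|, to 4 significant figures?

7.814

B is at the origin; BC runs at -62.8° with length 18.0, so C = (8.228, -16.01). BC ⟂ CW, so CW runs at 27.20°; with |CW| = 11.1, W = (18.10, -10.94). ∠CWA = 69.2° gives WA at 138.0° from the x-axis; with |WA| = 10.3, A = (10.45, -4.044). ∠WAD = 121.0° gives AD at -163.0° from the x-axis; with |AD| = 24.0, D = (-12.51, -11.06). ∠ADM = 41.4° gives DM at -24.40° from the x-axis; with |DM| = 21.1, M = (6.710, -19.78). ∠DMK = 39.2° gives MK at 116.4° from the x-axis; with |MK| = 9.9, K = (2.308, -10.91). Then |CK| = |K − C| = 7.814.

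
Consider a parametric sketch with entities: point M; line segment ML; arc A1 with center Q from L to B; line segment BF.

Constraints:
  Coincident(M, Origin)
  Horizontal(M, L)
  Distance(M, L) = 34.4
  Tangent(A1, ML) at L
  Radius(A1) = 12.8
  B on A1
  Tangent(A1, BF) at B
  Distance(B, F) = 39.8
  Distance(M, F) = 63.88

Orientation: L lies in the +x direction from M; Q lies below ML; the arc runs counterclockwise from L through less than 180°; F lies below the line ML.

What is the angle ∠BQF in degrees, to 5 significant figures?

72.172°

Checks: |QB| = 12.80 ✓; ∠(QB, BF) = 90.00° ✓; |BF| = 39.80 ✓; |MF| = 63.88 ✓.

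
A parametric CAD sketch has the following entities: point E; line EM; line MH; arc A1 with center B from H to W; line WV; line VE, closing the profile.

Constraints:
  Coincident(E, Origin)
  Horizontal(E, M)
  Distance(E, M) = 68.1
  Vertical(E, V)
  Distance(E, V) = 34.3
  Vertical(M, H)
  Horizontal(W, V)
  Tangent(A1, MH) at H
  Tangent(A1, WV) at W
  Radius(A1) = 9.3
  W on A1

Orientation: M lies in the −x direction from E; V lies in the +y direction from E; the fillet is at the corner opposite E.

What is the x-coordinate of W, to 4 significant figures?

-58.80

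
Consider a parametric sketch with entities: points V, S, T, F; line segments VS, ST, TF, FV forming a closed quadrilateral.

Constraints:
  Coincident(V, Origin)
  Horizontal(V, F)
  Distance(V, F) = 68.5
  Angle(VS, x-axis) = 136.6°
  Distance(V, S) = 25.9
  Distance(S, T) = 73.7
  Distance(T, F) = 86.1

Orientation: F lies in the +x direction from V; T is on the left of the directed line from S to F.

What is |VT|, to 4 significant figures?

80.18

V is at the origin; V and F share the same y with |VF| = 68.5 and F in +x, so F = (68.5, 0). VS runs at 136.6° with |VS| = 25.9, so S = (-18.82, 17.80). T is determined by |ST| = 73.7 and |TF| = 86.1 together: it lies at the intersection of circle(S, 73.7) and circle(F, 86.1). With |SF| = 89.11, the foot of the radical line on SF is 33.44 from S and the perpendicular offset is √(73.7² − 33.44²) = 65.68. Taking the left-of-SF solution: T = (27.06, 75.47).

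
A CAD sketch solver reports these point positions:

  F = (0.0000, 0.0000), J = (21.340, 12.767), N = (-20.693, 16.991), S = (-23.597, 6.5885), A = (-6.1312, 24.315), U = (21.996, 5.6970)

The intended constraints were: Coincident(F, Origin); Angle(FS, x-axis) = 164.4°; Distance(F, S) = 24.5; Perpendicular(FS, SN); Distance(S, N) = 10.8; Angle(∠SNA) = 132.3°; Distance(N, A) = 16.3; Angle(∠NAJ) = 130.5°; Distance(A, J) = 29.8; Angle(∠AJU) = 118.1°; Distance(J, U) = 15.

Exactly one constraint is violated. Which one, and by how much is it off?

Distance(J, U) = 15 — off by 7.90.

F = (0.00, 0.00) ✓; FS at 164.4° ✓; |FS| = 24.50 ✓; ∠(FS, SN) = 90.00° ✓; |SN| = 10.80 ✓; ∠SNA = 132.3° ✓; |NA| = 16.30 ✓; ∠NAJ = 130.5° ✓; |AJ| = 29.80 ✓; ∠AJU = 118.1° ✓; |JU| = 7.100 ✗.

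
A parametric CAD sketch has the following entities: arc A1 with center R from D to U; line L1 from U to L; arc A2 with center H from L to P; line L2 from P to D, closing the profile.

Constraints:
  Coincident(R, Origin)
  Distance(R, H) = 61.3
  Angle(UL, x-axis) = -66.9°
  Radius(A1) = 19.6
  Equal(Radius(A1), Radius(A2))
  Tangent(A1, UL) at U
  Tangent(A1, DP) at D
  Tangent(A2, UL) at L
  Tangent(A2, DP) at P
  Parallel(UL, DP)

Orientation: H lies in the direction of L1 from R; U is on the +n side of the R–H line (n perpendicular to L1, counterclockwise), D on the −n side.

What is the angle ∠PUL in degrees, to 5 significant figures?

32.598°

Tangency of A1 to both parallel lines with radius 19.6 puts U and D at R ± 19.6·n: U = (18.029, 7.6898), D = (-18.029, -7.6898). Equal radii place L and P the same way about H: L = H + 19.6·n = (42.079, -48.695), P = H − 19.6·n = (6.0218, -64.075). Then cos ∠PUL = UP·UL / (|UP||UL|), giving 32.598°.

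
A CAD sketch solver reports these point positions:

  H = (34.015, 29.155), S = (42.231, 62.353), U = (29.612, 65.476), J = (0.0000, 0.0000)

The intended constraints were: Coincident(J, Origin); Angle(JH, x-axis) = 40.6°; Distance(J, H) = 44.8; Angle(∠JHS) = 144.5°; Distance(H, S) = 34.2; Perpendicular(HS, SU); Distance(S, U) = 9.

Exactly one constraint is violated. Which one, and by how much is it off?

Distance(S, U) = 9 — off by 4.00.

J = (0.00, 0.00) ✓; JH at 40.60° ✓; |JH| = 44.80 ✓; ∠JHS = 144.5° ✓; |HS| = 34.20 ✓; ∠(HS, SU) = 90.00° ✓; |SU| = 13.00 ✗.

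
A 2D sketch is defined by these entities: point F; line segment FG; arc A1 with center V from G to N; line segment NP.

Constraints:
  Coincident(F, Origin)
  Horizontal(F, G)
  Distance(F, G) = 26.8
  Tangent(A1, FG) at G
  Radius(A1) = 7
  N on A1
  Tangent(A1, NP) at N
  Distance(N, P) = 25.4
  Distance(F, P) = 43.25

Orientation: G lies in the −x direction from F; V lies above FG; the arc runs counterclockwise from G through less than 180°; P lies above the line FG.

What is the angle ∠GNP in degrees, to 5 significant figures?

126.48°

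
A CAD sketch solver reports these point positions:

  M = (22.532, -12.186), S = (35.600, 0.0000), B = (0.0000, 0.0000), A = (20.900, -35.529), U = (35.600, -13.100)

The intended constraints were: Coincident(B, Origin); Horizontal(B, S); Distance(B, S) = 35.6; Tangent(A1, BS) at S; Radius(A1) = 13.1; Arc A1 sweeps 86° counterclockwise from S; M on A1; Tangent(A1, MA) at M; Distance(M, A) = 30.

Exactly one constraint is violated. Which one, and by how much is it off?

Distance(M, A) = 30 — off by 6.60.

B = (0.00, 0.00) ✓; B.y = 0.00, S.y = 0.00 ✓; |BS| = 35.60 ✓; ∠(US, SB) = 90.00° ✓; |US| = 13.10 ✓; bearing(U→M) − bearing(U→S) = 86.00° ✓; |UM| = 13.10 ✓; ∠(UM, MA) = 90.00° ✓; |MA| = 23.40 ✗.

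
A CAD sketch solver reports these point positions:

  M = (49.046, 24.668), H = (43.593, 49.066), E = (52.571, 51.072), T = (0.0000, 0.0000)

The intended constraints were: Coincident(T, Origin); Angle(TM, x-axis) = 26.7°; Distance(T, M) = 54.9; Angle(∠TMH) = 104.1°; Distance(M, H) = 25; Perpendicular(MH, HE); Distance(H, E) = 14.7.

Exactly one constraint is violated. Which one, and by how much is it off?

Distance(H, E) = 14.7 — off by 5.50.

T = (0.00, 0.00) ✓; TM at 26.70° ✓; |TM| = 54.90 ✓; ∠TMH = 104.1° ✓; |MH| = 25.00 ✓; ∠(MH, HE) = 90.00° ✓; |HE| = 9.199 ✗.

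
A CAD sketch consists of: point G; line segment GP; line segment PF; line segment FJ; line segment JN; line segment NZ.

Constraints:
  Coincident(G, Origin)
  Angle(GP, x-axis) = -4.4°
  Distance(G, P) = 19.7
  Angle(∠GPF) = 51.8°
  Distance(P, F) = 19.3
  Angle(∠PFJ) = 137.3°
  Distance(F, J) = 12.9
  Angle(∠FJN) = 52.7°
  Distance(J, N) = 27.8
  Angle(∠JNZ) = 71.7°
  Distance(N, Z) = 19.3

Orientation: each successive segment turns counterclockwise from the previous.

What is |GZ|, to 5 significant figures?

22.473

G is at the origin; GP runs at -4.4° with length 19.7, so P = (19.642, -1.5114). ∠GPF = 51.8° gives PF at 123.80° from the x-axis; with |PF| = 19.3, F = (8.9054, 14.527). ∠PFJ = 137.3° gives FJ at 166.50° from the x-axis; with |FJ| = 12.9, J = (-3.6381, 17.538). ∠FJN = 52.7° gives JN at -66.200° from the x-axis; with |JN| = 27.8, N = (7.5804, -7.8978). ∠JNZ = 71.7° gives NZ at 42.100° from the x-axis; with |NZ| = 19.3, Z = (21.901, 5.0414). Then |GZ| = |Z − G| = 22.473.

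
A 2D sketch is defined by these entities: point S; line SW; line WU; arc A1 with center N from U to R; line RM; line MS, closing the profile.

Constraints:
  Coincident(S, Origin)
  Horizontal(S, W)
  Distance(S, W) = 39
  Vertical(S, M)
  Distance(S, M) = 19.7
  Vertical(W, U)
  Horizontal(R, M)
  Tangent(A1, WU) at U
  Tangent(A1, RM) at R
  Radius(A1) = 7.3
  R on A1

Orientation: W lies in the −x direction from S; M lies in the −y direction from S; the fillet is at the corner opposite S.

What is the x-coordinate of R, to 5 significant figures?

-31.700

S is at the origin; S and W share the same y with |SW| = 39.0 and W on the −x side, so W = (-39.000, 0.0000). S and M share the same x with |SM| = 19.7 and M on the −y side, so M = (0.0000, -19.700). The virtual corner opposite S is at (-39.000, -19.700). Tangency of A1 to WU means the radius NU is perpendicular to WU and since A1 is tangent to RM there, NR ⟂ RM, with radius 7.3, so the center N sits 7.3 in from both sides at N = (-31.700, -12.400). That places the tangent points at U = (-39.000, -12.400) on WU and R = (-31.700, -19.700) on RM. So R.x = -31.700.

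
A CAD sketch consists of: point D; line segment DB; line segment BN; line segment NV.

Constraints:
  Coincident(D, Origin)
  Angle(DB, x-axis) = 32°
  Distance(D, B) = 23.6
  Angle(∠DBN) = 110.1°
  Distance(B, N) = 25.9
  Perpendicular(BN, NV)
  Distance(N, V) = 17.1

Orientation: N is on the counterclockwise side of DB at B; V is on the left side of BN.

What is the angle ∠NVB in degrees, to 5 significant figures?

56.566°

D is at the origin; DB runs at 32.0° with length 23.6, so B = 23.6·(cos 32.0°, sin 32.0°) = (20.014, 12.506). ∠DBN = 110.1°, so BN runs at 32.0° + (180° − 110.1°) = 101.90° from the x-axis; with |BN| = 25.9, N = B + 25.9·(cos 101.90°, sin 101.90°) = (14.673, 37.849). BN ⟂ NV; with |NV| = 17.1 on the left of BN, V = N + 17.1·(-0.97851, -0.20620) = (-2.0593, 34.323). Then cos ∠NVB = VN·VB / (|VN||VB|), giving 56.566°.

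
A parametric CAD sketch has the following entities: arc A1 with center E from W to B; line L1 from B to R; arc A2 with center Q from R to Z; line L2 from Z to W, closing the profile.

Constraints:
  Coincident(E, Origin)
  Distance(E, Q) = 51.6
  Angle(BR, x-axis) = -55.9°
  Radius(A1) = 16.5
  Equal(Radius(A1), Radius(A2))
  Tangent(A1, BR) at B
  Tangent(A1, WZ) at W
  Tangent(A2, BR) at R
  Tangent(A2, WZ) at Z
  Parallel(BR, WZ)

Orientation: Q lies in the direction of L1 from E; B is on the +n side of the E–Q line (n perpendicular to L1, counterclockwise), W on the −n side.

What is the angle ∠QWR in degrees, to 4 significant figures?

14.87°

The slot axis is L1's direction at -55.9°, so u = (cos -55.9°, sin -55.9°) = (0.5606, -0.8281) and n = (−sin -55.9°, cos -55.9°) = (0.8281, 0.5606). E is at the origin and Q lies 51.6 along u from E, so Q = 51.6·u = (28.93, -42.73). Tangency of A1 to both parallel lines with radius 16.5 puts B and W at E ± 16.5·n: B = (13.66, 9.251), W = (-13.66, -9.251). Equal radii place R and Z the same way about Q: R = Q + 16.5·n = (42.59, -33.48), Z = Q − 16.5·n = (15.27, -51.98). Then cos ∠QWR = WQ·WR / (|WQ||WR|), giving 14.87°.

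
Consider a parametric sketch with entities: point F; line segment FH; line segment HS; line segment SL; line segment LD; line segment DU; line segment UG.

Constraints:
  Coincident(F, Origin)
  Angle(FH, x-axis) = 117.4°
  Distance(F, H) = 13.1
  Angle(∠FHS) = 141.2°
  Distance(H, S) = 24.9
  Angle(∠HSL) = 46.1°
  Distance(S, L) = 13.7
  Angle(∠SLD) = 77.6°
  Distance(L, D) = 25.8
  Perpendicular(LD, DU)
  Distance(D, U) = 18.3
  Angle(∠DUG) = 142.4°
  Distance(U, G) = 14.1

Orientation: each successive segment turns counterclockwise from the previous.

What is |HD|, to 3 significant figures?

11.6

F is at the origin; FH runs at 117.4° with length 13.1, so H = (-6.03, 11.6). ∠FHS = 141.2° gives HS at 156° from the x-axis; with |HS| = 24.9, S = (-28.8, 21.7). ∠HSL = 46.1° gives SL at -69.9° from the x-axis; with |SL| = 13.7, L = (-24.1, 8.81). ∠SLD = 77.6° gives LD at 32.5° from the x-axis; with |LD| = 25.8, D = (-2.34, 22.7). Then |HD| = |D − H| = 11.6.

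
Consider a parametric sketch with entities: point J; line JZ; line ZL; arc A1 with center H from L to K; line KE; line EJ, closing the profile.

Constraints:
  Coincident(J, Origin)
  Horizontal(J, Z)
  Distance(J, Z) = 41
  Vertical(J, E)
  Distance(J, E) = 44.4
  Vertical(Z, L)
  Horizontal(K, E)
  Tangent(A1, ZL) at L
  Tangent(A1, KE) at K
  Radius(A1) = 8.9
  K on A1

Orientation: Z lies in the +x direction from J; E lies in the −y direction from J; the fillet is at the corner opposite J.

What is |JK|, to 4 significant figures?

54.79

J is at the origin; J and Z share the same y with |JZ| = 41.0 and Z on the +x side, so Z = (41.00, 0.000). J and E share the same x with |JE| = 44.4 and E on the −y side, so E = (0.000, -44.40). The virtual corner opposite J is at (41.00, -44.40). Since A1 is tangent to ZL there, HL ⟂ ZL and A1 meets KE tangentially, so HK is at right angles to KE, with radius 8.9, so the center H sits 8.9 in from both sides at H = (32.10, -35.50). That places the tangent points at L = (41.00, -35.50) on ZL and K = (32.10, -44.40) on KE. Then |JK| = |K − J| = 54.79.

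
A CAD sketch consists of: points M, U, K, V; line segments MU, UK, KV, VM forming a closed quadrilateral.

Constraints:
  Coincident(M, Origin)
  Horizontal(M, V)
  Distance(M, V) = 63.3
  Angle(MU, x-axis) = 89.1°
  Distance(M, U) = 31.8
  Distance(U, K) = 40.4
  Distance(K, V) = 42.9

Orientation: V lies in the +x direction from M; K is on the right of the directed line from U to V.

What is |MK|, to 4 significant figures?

20.79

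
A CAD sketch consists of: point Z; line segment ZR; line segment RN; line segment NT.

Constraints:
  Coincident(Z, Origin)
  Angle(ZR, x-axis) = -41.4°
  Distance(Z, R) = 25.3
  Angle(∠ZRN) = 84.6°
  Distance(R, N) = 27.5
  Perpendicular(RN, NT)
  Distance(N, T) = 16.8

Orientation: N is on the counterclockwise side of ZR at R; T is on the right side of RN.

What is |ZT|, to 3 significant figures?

48.9

Z is at the origin; ZR runs at -41.4° with length 25.3, so R = 25.3·(cos -41.4°, sin -41.4°) = (19.0, -16.7). ∠ZRN = 84.6°, so RN runs at -41.4° + (180° − 84.6°) = 54.0° from the x-axis; with |RN| = 27.5, N = R + 27.5·(cos 54.0°, sin 54.0°) = (35.1, 5.52). The perpendicularity gives NT at right angles to RN; with |NT| = 16.8 on the right of RN, T = N + 16.8·(0.809, -0.588) = (48.7, -4.36). Then |ZT| = |T − Z| = 48.9.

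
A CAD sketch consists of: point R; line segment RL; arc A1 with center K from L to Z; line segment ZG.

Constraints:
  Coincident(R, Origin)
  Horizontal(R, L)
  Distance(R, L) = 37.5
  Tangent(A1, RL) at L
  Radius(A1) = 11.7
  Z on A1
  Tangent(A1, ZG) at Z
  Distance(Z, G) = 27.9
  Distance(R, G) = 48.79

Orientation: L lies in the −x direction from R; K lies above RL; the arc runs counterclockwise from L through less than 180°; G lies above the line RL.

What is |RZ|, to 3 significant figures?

28.7

Checks: |KZ| = 11.70 ✓; ∠(KZ, ZG) = 90.00° ✓; |ZG| = 27.90 ✓; |RG| = 48.79 ✓.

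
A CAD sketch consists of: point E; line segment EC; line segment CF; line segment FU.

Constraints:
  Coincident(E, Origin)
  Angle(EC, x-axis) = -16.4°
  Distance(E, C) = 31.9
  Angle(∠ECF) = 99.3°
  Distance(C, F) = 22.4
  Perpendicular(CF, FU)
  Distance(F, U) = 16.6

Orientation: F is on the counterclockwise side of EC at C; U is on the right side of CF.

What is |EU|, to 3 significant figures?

55.4

E is at the origin; EC runs at -16.4° with length 31.9, so C = 31.9·(cos -16.4°, sin -16.4°) = (30.6, -9.01). ∠ECF = 99.3°, so CF runs at -16.4° + (180° − 99.3°) = 64.3° from the x-axis; with |CF| = 22.4, F = C + 22.4·(cos 64.3°, sin 64.3°) = (40.3, 11.2). CF is perpendicular to FU; with |FU| = 16.6 on the right of CF, U = F + 16.6·(0.901, -0.434) = (55.3, 3.98). Then |EU| = |U − E| = 55.4.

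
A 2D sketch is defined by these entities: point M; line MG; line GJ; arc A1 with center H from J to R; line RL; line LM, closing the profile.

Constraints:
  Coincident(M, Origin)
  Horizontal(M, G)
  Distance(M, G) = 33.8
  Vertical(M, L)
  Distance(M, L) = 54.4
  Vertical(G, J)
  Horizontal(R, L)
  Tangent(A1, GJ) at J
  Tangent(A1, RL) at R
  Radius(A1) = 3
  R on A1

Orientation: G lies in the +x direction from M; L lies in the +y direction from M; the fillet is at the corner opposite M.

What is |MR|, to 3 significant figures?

62.5

M is at the origin; M and G share the same y with |MG| = 33.8 and G on the +x side, so G = (33.8, 0.00). ML is vertical with |ML| = 54.4 and L on the +y side, so L = (0.00, 54.4). The virtual corner opposite M is at (33.8, 54.4). A1 meets GJ tangentially, so HJ is at right angles to GJ and A1 meets RL tangentially, so HR is at right angles to RL, with radius 3.0, so the center H sits 3.0 in from both sides at H = (30.8, 51.4). That places the tangent points at J = (33.8, 51.4) on GJ and R = (30.8, 54.4) on RL. Then |MR| = |R − M| = 62.5.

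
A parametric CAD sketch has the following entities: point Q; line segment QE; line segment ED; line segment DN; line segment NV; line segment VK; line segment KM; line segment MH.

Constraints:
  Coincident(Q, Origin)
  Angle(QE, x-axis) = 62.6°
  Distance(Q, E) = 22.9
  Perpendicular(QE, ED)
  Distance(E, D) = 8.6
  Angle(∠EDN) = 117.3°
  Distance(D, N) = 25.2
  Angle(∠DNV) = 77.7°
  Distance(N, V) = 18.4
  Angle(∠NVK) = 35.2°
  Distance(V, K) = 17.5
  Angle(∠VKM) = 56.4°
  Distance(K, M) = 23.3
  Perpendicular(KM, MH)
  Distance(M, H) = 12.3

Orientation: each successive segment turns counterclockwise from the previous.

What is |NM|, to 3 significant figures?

13.6

∠NVK = 35.2° gives VK at 102° from the x-axis; with |VK| = 17.5, K = (-7.83, 14.4). ∠VKM = 56.4° gives KM at -134° from the x-axis; with |KM| = 23.3, M = (-24.0, -2.35). Then |NM| = |M − N| = 13.6.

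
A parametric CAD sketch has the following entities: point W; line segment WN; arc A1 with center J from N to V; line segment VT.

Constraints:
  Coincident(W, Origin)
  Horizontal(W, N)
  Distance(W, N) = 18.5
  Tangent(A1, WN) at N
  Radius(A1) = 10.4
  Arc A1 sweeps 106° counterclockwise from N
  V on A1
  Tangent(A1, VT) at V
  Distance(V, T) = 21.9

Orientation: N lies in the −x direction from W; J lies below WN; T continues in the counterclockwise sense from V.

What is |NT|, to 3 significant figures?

34.5

W is at the origin; W and N share the same y with |WN| = 18.5 and N on the −x side, so N = (-18.5, 0.00). The tangent condition forces JN to be normal to WN, so J = N + (0, -10.4) = (-18.5, -10.4). On A1, N sits at bearing 90° from J; a 106° counterclockwise sweep puts V at bearing 196°, so V = J + 10.4·(cos 196°, sin 196°) = (-28.5, -13.3). Tangency of A1 to VT means the radius JV is perpendicular to VT, so VT runs along (−sin 196°, cos 196°); with |VT| = 21.9, T = (-22.5, -34.3). Then |NT| = |T − N| = 34.5.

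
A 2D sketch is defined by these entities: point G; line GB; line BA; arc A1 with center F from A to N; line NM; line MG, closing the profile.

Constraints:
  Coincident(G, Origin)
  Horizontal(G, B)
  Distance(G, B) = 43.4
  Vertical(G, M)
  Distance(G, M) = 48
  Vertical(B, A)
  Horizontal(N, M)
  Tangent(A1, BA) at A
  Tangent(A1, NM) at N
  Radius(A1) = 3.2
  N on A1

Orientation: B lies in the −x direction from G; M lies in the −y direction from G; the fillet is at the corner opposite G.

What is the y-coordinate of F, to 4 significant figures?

-44.80

G is at the origin; GB is horizontal with |GB| = 43.4 and B on the −x side, so B = (-43.40, 0.000). GM is vertical with |GM| = 48.0 and M on the −y side, so M = (0.000, -48.00). The virtual corner opposite G is at (-43.40, -48.00). Tangency of A1 to BA means the radius FA is perpendicular to BA and the tangent condition forces FN to be normal to NM, with radius 3.2, so the center F sits 3.2 in from both sides at F = (-40.20, -44.80). So F.y = -44.80.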